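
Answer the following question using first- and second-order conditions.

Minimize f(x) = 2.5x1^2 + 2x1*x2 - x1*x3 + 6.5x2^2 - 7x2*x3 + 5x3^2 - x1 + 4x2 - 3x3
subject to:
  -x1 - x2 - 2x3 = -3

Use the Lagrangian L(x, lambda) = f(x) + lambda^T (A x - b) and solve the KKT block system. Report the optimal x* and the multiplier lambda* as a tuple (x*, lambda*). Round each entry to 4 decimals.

Form the Lagrangian:
  L(x, lambda) = (1/2) x^T Q x + c^T x + lambda^T (A x - b)
Stationarity (grad_x L = 0): Q x + c + A^T lambda = 0.
Primal feasibility: A x = b.

This gives the KKT block system:
  [ Q   A^T ] [ x     ]   [-c ]
  [ A    0  ] [ lambda ] = [ b ]

Solving the linear system:
  x*      = (0.7143, 0.2857, 1)
  lambda* = (2.1429)
  f(x*)   = 1.9286

x* = (0.7143, 0.2857, 1), lambda* = (2.1429)


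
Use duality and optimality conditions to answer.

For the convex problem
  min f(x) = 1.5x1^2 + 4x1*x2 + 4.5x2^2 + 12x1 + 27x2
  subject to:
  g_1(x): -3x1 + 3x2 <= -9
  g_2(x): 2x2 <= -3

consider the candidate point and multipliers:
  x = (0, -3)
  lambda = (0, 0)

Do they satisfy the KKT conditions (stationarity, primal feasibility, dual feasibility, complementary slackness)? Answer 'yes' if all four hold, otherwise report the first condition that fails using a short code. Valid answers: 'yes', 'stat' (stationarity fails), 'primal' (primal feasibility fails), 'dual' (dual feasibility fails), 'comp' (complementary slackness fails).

Gradient of f: grad f(x) = Q x + c = (0, 0)
Constraint values g_i(x) = a_i^T x - b_i:
  g_1((0, -3)) = 0
  g_2((0, -3)) = -3
Stationarity residual: grad f(x) + sum_i lambda_i a_i = (0, 0)
  -> stationarity OK
Primal feasibility (all g_i <= 0): OK
Dual feasibility (all lambda_i >= 0): OK
Complementary slackness (lambda_i * g_i(x) = 0 for all i): OK

Verdict: yes, KKT holds.

yes


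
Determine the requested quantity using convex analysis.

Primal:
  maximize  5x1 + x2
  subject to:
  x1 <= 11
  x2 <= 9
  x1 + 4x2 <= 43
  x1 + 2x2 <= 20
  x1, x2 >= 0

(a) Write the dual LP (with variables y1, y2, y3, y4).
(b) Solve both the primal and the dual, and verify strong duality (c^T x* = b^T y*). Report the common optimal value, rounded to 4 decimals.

The standard primal-dual pair for 'max c^T x s.t. A x <= b, x >= 0' is:
  Dual:  min b^T y  s.t.  A^T y >= c,  y >= 0.

So the dual LP is:
  minimize  11y1 + 9y2 + 43y3 + 20y4
  subject to:
    y1 + y3 + y4 >= 5
    y2 + 4y3 + 2y4 >= 1
    y1, y2, y3, y4 >= 0

Solving the primal: x* = (11, 4.5).
  primal value c^T x* = 59.5.
Solving the dual: y* = (4.5, 0, 0, 0.5).
  dual value b^T y* = 59.5.
Strong duality: c^T x* = b^T y*. Confirmed.

59.5


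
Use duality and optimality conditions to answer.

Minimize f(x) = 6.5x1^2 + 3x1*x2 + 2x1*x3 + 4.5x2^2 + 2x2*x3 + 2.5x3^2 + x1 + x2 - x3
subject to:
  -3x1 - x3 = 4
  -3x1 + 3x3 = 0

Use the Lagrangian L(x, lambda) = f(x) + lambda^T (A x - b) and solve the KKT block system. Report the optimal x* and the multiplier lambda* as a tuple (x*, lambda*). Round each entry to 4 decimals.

Form the Lagrangian:
  L(x, lambda) = (1/2) x^T Q x + c^T x + lambda^T (A x - b)
Stationarity (grad_x L = 0): Q x + c + A^T lambda = 0.
Primal feasibility: A x = b.

This gives the KKT block system:
  [ Q   A^T ] [ x     ]   [-c ]
  [ A    0  ] [ lambda ] = [ b ]

Solving the linear system:
  x*      = (-1, 0.4444, -1)
  lambda* = (-4.9444, 0.7222)
  f(x*)   = 10.1111

x* = (-1, 0.4444, -1), lambda* = (-4.9444, 0.7222)


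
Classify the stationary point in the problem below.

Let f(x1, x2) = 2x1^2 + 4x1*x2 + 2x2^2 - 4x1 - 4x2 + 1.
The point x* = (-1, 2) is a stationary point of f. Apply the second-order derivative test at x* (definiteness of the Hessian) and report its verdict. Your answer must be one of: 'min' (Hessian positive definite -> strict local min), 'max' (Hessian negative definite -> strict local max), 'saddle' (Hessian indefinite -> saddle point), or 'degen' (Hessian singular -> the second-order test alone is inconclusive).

Compute the Hessian H = grad^2 f:
  H = [[4, 4], [4, 4]]
Verify stationarity: grad f(x*) = H x* + g = (0, 0).
Eigenvalues of H: 0, 8.
H has a zero eigenvalue (singular; positive semidefinite but not definite), so H is neither positive definite, negative definite, nor indefinite. The second-order test alone is inconclusive -> degen.
(Indeed, f is constant along the null direction of H through x*, so x* is not a strict local extremum.)

degen


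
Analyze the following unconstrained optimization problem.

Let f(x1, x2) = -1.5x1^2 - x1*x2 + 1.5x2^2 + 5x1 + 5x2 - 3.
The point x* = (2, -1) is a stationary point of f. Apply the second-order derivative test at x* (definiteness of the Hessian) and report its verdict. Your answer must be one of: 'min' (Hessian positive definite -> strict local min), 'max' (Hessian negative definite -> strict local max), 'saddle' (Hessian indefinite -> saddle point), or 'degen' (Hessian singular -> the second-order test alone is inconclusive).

Compute the Hessian H = grad^2 f:
  H = [[-3, -1], [-1, 3]]
Verify stationarity: grad f(x*) = H x* + g = (0, 0).
Eigenvalues of H: -3.1623, 3.1623.
Eigenvalues have mixed signs, so H is indefinite -> x* is a saddle point.

saddle


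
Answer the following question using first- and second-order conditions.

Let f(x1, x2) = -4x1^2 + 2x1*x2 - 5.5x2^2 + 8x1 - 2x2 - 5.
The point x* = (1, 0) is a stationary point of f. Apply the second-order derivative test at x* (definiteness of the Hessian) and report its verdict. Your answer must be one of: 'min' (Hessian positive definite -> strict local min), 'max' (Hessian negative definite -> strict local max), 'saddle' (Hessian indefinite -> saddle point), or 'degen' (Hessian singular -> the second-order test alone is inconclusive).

Compute the Hessian H = grad^2 f:
  H = [[-8, 2], [2, -11]]
Verify stationarity: grad f(x*) = H x* + g = (0, 0).
Eigenvalues of H: -12, -7.
Both eigenvalues < 0, so H is negative definite -> x* is a strict local max.

max


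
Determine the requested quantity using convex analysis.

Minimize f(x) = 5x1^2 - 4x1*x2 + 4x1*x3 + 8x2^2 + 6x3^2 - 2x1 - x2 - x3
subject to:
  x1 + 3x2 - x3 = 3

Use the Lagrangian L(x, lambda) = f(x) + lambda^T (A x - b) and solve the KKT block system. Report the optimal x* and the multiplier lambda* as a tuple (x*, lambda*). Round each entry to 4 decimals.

Form the Lagrangian:
  L(x, lambda) = (1/2) x^T Q x + c^T x + lambda^T (A x - b)
Stationarity (grad_x L = 0): Q x + c + A^T lambda = 0.
Primal feasibility: A x = b.

This gives the KKT block system:
  [ Q   A^T ] [ x     ]   [-c ]
  [ A    0  ] [ lambda ] = [ b ]

Solving the linear system:
  x*      = (0.7825, 0.6256, -0.3408)
  lambda* = (-1.9596)
  f(x*)   = 2.0146

x* = (0.7825, 0.6256, -0.3408), lambda* = (-1.9596)


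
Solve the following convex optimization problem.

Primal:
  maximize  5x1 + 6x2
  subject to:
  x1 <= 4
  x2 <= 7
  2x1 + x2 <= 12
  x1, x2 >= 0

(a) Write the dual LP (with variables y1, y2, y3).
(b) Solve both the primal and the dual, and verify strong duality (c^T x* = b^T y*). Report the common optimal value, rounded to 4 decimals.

The standard primal-dual pair for 'max c^T x s.t. A x <= b, x >= 0' is:
  Dual:  min b^T y  s.t.  A^T y >= c,  y >= 0.

So the dual LP is:
  minimize  4y1 + 7y2 + 12y3
  subject to:
    y1 + 2y3 >= 5
    y2 + y3 >= 6
    y1, y2, y3 >= 0

Solving the primal: x* = (2.5, 7).
  primal value c^T x* = 54.5.
Solving the dual: y* = (0, 3.5, 2.5).
  dual value b^T y* = 54.5.
Strong duality: c^T x* = b^T y*. Confirmed.

54.5


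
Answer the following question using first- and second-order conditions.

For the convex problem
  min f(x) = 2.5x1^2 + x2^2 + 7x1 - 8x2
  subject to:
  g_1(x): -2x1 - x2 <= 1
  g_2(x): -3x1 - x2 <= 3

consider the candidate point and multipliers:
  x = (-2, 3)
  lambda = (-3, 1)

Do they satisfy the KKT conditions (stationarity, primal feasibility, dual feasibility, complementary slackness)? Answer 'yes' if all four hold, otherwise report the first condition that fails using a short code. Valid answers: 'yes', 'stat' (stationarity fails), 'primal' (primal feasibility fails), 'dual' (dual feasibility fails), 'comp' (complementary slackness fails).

Gradient of f: grad f(x) = Q x + c = (-3, -2)
Constraint values g_i(x) = a_i^T x - b_i:
  g_1((-2, 3)) = 0
  g_2((-2, 3)) = 0
Stationarity residual: grad f(x) + sum_i lambda_i a_i = (0, 0)
  -> stationarity OK
Primal feasibility (all g_i <= 0): OK
Dual feasibility (all lambda_i >= 0): FAILS
Complementary slackness (lambda_i * g_i(x) = 0 for all i): OK

Verdict: the first failing condition is dual_feasibility -> dual.

dual


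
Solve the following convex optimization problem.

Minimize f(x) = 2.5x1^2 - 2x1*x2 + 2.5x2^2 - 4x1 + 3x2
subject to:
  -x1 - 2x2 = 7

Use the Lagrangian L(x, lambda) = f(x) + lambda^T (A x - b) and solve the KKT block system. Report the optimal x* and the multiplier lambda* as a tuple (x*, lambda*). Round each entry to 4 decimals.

Form the Lagrangian:
  L(x, lambda) = (1/2) x^T Q x + c^T x + lambda^T (A x - b)
Stationarity (grad_x L = 0): Q x + c + A^T lambda = 0.
Primal feasibility: A x = b.

This gives the KKT block system:
  [ Q   A^T ] [ x     ]   [-c ]
  [ A    0  ] [ lambda ] = [ b ]

Solving the linear system:
  x*      = (-1.2424, -2.8788)
  lambda* = (-4.4545)
  f(x*)   = 13.7576

x* = (-1.2424, -2.8788), lambda* = (-4.4545)


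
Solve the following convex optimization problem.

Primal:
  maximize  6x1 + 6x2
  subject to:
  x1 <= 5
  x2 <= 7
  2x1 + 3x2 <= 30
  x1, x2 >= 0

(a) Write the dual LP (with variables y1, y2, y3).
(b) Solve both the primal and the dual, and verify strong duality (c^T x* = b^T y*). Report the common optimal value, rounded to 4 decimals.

The standard primal-dual pair for 'max c^T x s.t. A x <= b, x >= 0' is:
  Dual:  min b^T y  s.t.  A^T y >= c,  y >= 0.

So the dual LP is:
  minimize  5y1 + 7y2 + 30y3
  subject to:
    y1 + 2y3 >= 6
    y2 + 3y3 >= 6
    y1, y2, y3 >= 0

Solving the primal: x* = (5, 6.6667).
  primal value c^T x* = 70.
Solving the dual: y* = (2, 0, 2).
  dual value b^T y* = 70.
Strong duality: c^T x* = b^T y*. Confirmed.

70


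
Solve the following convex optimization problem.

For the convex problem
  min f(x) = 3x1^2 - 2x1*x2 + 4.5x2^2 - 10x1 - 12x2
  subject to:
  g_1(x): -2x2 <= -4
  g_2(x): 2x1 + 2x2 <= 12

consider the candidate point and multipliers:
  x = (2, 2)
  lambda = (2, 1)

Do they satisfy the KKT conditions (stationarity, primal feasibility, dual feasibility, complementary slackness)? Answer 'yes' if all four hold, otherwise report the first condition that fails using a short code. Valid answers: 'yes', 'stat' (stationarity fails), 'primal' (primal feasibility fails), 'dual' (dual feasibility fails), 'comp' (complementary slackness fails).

Gradient of f: grad f(x) = Q x + c = (-2, 2)
Constraint values g_i(x) = a_i^T x - b_i:
  g_1((2, 2)) = 0
  g_2((2, 2)) = -4
Stationarity residual: grad f(x) + sum_i lambda_i a_i = (0, 0)
  -> stationarity OK
Primal feasibility (all g_i <= 0): OK
Dual feasibility (all lambda_i >= 0): OK
Complementary slackness (lambda_i * g_i(x) = 0 for all i): FAILS

Verdict: the first failing condition is complementary_slackness -> comp.

comp


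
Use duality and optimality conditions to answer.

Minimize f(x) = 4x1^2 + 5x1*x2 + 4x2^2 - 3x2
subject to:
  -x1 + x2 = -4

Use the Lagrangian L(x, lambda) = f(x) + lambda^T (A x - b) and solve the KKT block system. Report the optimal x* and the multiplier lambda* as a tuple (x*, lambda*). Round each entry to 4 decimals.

Form the Lagrangian:
  L(x, lambda) = (1/2) x^T Q x + c^T x + lambda^T (A x - b)
Stationarity (grad_x L = 0): Q x + c + A^T lambda = 0.
Primal feasibility: A x = b.

This gives the KKT block system:
  [ Q   A^T ] [ x     ]   [-c ]
  [ A    0  ] [ lambda ] = [ b ]

Solving the linear system:
  x*      = (2.1154, -1.8846)
  lambda* = (7.5)
  f(x*)   = 17.8269

x* = (2.1154, -1.8846), lambda* = (7.5)


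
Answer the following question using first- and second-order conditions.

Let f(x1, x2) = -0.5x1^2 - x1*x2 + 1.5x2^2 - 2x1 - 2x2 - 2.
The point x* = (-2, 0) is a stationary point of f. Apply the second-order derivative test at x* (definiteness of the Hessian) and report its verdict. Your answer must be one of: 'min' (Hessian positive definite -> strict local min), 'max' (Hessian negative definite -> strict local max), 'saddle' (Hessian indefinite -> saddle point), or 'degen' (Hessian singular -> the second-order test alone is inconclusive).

Compute the Hessian H = grad^2 f:
  H = [[-1, -1], [-1, 3]]
Verify stationarity: grad f(x*) = H x* + g = (0, 0).
Eigenvalues of H: -1.2361, 3.2361.
Eigenvalues have mixed signs, so H is indefinite -> x* is a saddle point.

saddle


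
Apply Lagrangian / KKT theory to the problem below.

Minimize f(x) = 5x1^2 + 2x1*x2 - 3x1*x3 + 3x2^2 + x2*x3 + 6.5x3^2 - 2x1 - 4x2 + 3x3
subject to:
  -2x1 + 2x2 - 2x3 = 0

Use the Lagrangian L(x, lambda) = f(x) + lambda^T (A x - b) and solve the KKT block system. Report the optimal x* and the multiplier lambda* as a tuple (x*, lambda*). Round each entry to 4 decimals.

Form the Lagrangian:
  L(x, lambda) = (1/2) x^T Q x + c^T x + lambda^T (A x - b)
Stationarity (grad_x L = 0): Q x + c + A^T lambda = 0.
Primal feasibility: A x = b.

This gives the KKT block system:
  [ Q   A^T ] [ x     ]   [-c ]
  [ A    0  ] [ lambda ] = [ b ]

Solving the linear system:
  x*      = (0.3125, 0.2708, -0.0417)
  lambda* = (0.8958)
  f(x*)   = -0.9167

x* = (0.3125, 0.2708, -0.0417), lambda* = (0.8958)


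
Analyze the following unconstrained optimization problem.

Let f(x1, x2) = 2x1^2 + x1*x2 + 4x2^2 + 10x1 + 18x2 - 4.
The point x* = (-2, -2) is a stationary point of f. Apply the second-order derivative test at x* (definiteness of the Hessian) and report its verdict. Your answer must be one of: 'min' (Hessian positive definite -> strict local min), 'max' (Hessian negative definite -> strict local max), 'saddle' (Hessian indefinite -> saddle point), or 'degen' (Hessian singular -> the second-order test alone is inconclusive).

Compute the Hessian H = grad^2 f:
  H = [[4, 1], [1, 8]]
Verify stationarity: grad f(x*) = H x* + g = (0, 0).
Eigenvalues of H: 3.7639, 8.2361.
Both eigenvalues > 0, so H is positive definite -> x* is a strict local min.

min


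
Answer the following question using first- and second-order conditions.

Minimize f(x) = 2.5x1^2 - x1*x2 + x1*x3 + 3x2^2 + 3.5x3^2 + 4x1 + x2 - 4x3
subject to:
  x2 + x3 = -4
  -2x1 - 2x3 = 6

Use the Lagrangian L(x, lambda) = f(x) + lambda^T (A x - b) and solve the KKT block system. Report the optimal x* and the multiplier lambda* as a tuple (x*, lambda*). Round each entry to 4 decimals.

Form the Lagrangian:
  L(x, lambda) = (1/2) x^T Q x + c^T x + lambda^T (A x - b)
Stationarity (grad_x L = 0): Q x + c + A^T lambda = 0.
Primal feasibility: A x = b.

This gives the KKT block system:
  [ Q   A^T ] [ x     ]   [-c ]
  [ A    0  ] [ lambda ] = [ b ]

Solving the linear system:
  x*      = (-1.5714, -2.5714, -1.4286)
  lambda* = (12.8571, -1.3571)
  f(x*)   = 28.2143

x* = (-1.5714, -2.5714, -1.4286), lambda* = (12.8571, -1.3571)


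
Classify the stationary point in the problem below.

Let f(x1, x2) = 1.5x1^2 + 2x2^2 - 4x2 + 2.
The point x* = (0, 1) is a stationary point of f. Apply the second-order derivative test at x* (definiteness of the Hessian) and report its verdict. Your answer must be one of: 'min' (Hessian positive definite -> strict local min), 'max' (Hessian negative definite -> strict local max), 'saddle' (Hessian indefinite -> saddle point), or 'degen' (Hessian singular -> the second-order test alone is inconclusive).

Compute the Hessian H = grad^2 f:
  H = [[3, 0], [0, 4]]
Verify stationarity: grad f(x*) = H x* + g = (0, 0).
Eigenvalues of H: 3, 4.
Both eigenvalues > 0, so H is positive definite -> x* is a strict local min.

min


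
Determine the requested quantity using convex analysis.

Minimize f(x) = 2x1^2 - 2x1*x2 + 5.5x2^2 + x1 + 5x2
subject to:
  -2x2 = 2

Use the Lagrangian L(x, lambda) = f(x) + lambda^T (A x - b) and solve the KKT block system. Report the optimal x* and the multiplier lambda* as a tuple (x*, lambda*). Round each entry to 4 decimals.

Form the Lagrangian:
  L(x, lambda) = (1/2) x^T Q x + c^T x + lambda^T (A x - b)
Stationarity (grad_x L = 0): Q x + c + A^T lambda = 0.
Primal feasibility: A x = b.

This gives the KKT block system:
  [ Q   A^T ] [ x     ]   [-c ]
  [ A    0  ] [ lambda ] = [ b ]

Solving the linear system:
  x*      = (-0.75, -1)
  lambda* = (-2.25)
  f(x*)   = -0.625

x* = (-0.75, -1), lambda* = (-2.25)


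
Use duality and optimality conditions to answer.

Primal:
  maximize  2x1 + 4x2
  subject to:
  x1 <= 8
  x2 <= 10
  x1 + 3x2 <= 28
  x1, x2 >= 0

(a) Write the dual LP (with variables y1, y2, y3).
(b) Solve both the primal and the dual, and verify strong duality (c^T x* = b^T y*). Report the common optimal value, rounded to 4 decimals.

The standard primal-dual pair for 'max c^T x s.t. A x <= b, x >= 0' is:
  Dual:  min b^T y  s.t.  A^T y >= c,  y >= 0.

So the dual LP is:
  minimize  8y1 + 10y2 + 28y3
  subject to:
    y1 + y3 >= 2
    y2 + 3y3 >= 4
    y1, y2, y3 >= 0

Solving the primal: x* = (8, 6.6667).
  primal value c^T x* = 42.6667.
Solving the dual: y* = (0.6667, 0, 1.3333).
  dual value b^T y* = 42.6667.
Strong duality: c^T x* = b^T y*. Confirmed.

42.6667


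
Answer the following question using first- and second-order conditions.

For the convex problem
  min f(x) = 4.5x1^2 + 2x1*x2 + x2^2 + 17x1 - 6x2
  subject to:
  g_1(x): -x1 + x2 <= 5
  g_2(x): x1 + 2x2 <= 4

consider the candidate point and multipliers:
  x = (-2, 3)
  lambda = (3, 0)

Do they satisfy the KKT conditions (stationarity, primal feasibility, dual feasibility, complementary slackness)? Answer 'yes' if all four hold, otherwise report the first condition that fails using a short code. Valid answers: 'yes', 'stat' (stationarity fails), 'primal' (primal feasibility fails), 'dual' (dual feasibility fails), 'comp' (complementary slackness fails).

Gradient of f: grad f(x) = Q x + c = (5, -4)
Constraint values g_i(x) = a_i^T x - b_i:
  g_1((-2, 3)) = 0
  g_2((-2, 3)) = 0
Stationarity residual: grad f(x) + sum_i lambda_i a_i = (2, -1)
  -> stationarity FAILS
Primal feasibility (all g_i <= 0): OK
Dual feasibility (all lambda_i >= 0): OK
Complementary slackness (lambda_i * g_i(x) = 0 for all i): OK

Verdict: the first failing condition is stationarity -> stat.

stat


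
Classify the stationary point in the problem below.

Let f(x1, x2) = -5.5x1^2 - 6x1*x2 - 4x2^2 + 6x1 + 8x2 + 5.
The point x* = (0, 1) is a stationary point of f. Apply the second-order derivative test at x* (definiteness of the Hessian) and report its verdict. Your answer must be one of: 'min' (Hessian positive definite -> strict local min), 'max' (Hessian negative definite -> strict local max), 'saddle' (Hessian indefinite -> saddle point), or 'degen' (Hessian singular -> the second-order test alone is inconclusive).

Compute the Hessian H = grad^2 f:
  H = [[-11, -6], [-6, -8]]
Verify stationarity: grad f(x*) = H x* + g = (0, 0).
Eigenvalues of H: -15.6847, -3.3153.
Both eigenvalues < 0, so H is negative definite -> x* is a strict local max.

max


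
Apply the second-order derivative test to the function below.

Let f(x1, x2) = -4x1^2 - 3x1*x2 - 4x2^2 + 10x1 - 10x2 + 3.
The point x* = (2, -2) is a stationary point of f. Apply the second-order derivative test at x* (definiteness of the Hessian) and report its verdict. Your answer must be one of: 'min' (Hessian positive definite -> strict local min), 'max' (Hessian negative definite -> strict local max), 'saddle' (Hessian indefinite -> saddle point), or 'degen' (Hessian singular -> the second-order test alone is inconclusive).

Compute the Hessian H = grad^2 f:
  H = [[-8, -3], [-3, -8]]
Verify stationarity: grad f(x*) = H x* + g = (0, 0).
Eigenvalues of H: -11, -5.
Both eigenvalues < 0, so H is negative definite -> x* is a strict local max.

max


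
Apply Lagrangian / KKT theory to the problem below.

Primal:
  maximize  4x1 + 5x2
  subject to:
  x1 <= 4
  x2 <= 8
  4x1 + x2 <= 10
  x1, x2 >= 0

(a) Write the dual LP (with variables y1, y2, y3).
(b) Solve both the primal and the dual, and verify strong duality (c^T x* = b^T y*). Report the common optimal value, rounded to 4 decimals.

The standard primal-dual pair for 'max c^T x s.t. A x <= b, x >= 0' is:
  Dual:  min b^T y  s.t.  A^T y >= c,  y >= 0.

So the dual LP is:
  minimize  4y1 + 8y2 + 10y3
  subject to:
    y1 + 4y3 >= 4
    y2 + y3 >= 5
    y1, y2, y3 >= 0

Solving the primal: x* = (0.5, 8).
  primal value c^T x* = 42.
Solving the dual: y* = (0, 4, 1).
  dual value b^T y* = 42.
Strong duality: c^T x* = b^T y*. Confirmed.

42


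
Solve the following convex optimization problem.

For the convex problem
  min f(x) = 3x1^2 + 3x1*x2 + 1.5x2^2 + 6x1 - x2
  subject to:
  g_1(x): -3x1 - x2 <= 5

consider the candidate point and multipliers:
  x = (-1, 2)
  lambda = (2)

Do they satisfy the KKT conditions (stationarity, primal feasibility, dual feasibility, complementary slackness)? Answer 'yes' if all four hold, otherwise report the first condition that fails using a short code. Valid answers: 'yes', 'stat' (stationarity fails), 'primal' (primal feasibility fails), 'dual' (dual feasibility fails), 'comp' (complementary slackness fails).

Gradient of f: grad f(x) = Q x + c = (6, 2)
Constraint values g_i(x) = a_i^T x - b_i:
  g_1((-1, 2)) = -4
Stationarity residual: grad f(x) + sum_i lambda_i a_i = (0, 0)
  -> stationarity OK
Primal feasibility (all g_i <= 0): OK
Dual feasibility (all lambda_i >= 0): OK
Complementary slackness (lambda_i * g_i(x) = 0 for all i): FAILS

Verdict: the first failing condition is complementary_slackness -> comp.

comp


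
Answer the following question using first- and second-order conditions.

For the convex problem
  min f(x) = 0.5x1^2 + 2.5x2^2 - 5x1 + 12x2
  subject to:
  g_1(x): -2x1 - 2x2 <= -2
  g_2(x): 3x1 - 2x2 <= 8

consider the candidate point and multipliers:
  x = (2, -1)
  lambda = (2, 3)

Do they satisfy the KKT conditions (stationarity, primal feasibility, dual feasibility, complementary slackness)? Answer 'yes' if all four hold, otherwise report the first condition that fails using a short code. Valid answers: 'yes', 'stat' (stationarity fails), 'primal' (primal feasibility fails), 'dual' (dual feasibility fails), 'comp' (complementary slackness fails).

Gradient of f: grad f(x) = Q x + c = (-3, 7)
Constraint values g_i(x) = a_i^T x - b_i:
  g_1((2, -1)) = 0
  g_2((2, -1)) = 0
Stationarity residual: grad f(x) + sum_i lambda_i a_i = (2, -3)
  -> stationarity FAILS
Primal feasibility (all g_i <= 0): OK
Dual feasibility (all lambda_i >= 0): OK
Complementary slackness (lambda_i * g_i(x) = 0 for all i): OK

Verdict: the first failing condition is stationarity -> stat.

stat


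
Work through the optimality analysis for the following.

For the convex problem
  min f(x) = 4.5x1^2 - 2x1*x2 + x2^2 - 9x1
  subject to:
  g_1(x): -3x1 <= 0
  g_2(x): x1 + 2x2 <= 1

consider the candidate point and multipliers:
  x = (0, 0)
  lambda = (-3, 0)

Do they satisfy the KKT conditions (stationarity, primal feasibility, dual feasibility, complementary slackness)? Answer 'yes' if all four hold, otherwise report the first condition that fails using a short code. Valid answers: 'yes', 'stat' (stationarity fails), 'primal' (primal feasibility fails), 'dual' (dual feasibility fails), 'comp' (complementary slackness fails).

Gradient of f: grad f(x) = Q x + c = (-9, 0)
Constraint values g_i(x) = a_i^T x - b_i:
  g_1((0, 0)) = 0
  g_2((0, 0)) = -1
Stationarity residual: grad f(x) + sum_i lambda_i a_i = (0, 0)
  -> stationarity OK
Primal feasibility (all g_i <= 0): OK
Dual feasibility (all lambda_i >= 0): FAILS
Complementary slackness (lambda_i * g_i(x) = 0 for all i): OK

Verdict: the first failing condition is dual_feasibility -> dual.

dual


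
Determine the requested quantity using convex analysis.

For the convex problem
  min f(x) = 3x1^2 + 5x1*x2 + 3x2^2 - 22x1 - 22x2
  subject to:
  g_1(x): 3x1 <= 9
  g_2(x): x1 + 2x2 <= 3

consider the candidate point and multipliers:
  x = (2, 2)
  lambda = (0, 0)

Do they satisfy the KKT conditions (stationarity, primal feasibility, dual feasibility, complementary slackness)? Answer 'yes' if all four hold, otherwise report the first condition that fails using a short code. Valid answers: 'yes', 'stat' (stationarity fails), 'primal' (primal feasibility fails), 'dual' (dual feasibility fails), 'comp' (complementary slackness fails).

Gradient of f: grad f(x) = Q x + c = (0, 0)
Constraint values g_i(x) = a_i^T x - b_i:
  g_1((2, 2)) = -3
  g_2((2, 2)) = 3
Stationarity residual: grad f(x) + sum_i lambda_i a_i = (0, 0)
  -> stationarity OK
Primal feasibility (all g_i <= 0): FAILS
Dual feasibility (all lambda_i >= 0): OK
Complementary slackness (lambda_i * g_i(x) = 0 for all i): OK

Verdict: the first failing condition is primal_feasibility -> primal.

primal


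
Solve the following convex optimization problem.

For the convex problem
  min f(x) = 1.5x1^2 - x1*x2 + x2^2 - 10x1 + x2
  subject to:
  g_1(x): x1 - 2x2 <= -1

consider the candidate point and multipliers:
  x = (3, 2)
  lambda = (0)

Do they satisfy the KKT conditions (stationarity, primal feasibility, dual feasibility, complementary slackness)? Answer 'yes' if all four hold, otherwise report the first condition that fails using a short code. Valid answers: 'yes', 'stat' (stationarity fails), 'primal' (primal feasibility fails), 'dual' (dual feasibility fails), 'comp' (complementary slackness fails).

Gradient of f: grad f(x) = Q x + c = (-3, 2)
Constraint values g_i(x) = a_i^T x - b_i:
  g_1((3, 2)) = 0
Stationarity residual: grad f(x) + sum_i lambda_i a_i = (-3, 2)
  -> stationarity FAILS
Primal feasibility (all g_i <= 0): OK
Dual feasibility (all lambda_i >= 0): OK
Complementary slackness (lambda_i * g_i(x) = 0 for all i): OK

Verdict: the first failing condition is stationarity -> stat.

stat


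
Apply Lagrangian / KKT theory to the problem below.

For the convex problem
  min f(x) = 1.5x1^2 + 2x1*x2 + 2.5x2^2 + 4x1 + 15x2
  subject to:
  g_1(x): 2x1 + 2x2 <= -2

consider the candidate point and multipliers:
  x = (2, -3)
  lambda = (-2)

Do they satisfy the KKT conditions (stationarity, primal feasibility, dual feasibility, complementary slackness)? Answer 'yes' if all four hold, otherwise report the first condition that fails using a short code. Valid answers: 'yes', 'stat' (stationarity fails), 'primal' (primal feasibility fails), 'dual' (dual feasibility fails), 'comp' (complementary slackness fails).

Gradient of f: grad f(x) = Q x + c = (4, 4)
Constraint values g_i(x) = a_i^T x - b_i:
  g_1((2, -3)) = 0
Stationarity residual: grad f(x) + sum_i lambda_i a_i = (0, 0)
  -> stationarity OK
Primal feasibility (all g_i <= 0): OK
Dual feasibility (all lambda_i >= 0): FAILS
Complementary slackness (lambda_i * g_i(x) = 0 for all i): OK

Verdict: the first failing condition is dual_feasibility -> dual.

dual


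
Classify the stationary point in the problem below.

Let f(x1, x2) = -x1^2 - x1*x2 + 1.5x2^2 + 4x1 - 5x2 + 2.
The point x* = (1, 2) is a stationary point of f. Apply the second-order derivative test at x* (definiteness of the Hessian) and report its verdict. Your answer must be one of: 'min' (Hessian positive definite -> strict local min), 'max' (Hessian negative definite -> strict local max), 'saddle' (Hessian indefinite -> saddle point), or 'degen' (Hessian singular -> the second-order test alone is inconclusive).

Compute the Hessian H = grad^2 f:
  H = [[-2, -1], [-1, 3]]
Verify stationarity: grad f(x*) = H x* + g = (0, 0).
Eigenvalues of H: -2.1926, 3.1926.
Eigenvalues have mixed signs, so H is indefinite -> x* is a saddle point.

saddle


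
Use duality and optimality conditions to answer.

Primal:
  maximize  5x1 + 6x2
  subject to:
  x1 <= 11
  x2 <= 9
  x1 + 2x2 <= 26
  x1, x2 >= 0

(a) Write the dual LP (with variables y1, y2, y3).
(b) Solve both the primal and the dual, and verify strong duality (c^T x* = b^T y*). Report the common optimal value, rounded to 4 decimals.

The standard primal-dual pair for 'max c^T x s.t. A x <= b, x >= 0' is:
  Dual:  min b^T y  s.t.  A^T y >= c,  y >= 0.

So the dual LP is:
  minimize  11y1 + 9y2 + 26y3
  subject to:
    y1 + y3 >= 5
    y2 + 2y3 >= 6
    y1, y2, y3 >= 0

Solving the primal: x* = (11, 7.5).
  primal value c^T x* = 100.
Solving the dual: y* = (2, 0, 3).
  dual value b^T y* = 100.
Strong duality: c^T x* = b^T y*. Confirmed.

100


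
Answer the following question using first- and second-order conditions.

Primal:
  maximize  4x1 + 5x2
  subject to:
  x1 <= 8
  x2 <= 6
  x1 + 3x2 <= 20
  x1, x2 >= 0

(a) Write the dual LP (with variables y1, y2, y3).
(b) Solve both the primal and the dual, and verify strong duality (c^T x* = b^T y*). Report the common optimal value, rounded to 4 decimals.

The standard primal-dual pair for 'max c^T x s.t. A x <= b, x >= 0' is:
  Dual:  min b^T y  s.t.  A^T y >= c,  y >= 0.

So the dual LP is:
  minimize  8y1 + 6y2 + 20y3
  subject to:
    y1 + y3 >= 4
    y2 + 3y3 >= 5
    y1, y2, y3 >= 0

Solving the primal: x* = (8, 4).
  primal value c^T x* = 52.
Solving the dual: y* = (2.3333, 0, 1.6667).
  dual value b^T y* = 52.
Strong duality: c^T x* = b^T y*. Confirmed.

52


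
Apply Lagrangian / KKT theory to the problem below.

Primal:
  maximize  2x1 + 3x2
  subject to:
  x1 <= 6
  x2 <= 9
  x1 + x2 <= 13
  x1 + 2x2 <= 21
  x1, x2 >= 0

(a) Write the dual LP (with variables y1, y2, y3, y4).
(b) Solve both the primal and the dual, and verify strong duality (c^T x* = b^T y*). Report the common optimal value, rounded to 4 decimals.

The standard primal-dual pair for 'max c^T x s.t. A x <= b, x >= 0' is:
  Dual:  min b^T y  s.t.  A^T y >= c,  y >= 0.

So the dual LP is:
  minimize  6y1 + 9y2 + 13y3 + 21y4
  subject to:
    y1 + y3 + y4 >= 2
    y2 + y3 + 2y4 >= 3
    y1, y2, y3, y4 >= 0

Solving the primal: x* = (5, 8).
  primal value c^T x* = 34.
Solving the dual: y* = (0, 0, 1, 1).
  dual value b^T y* = 34.
Strong duality: c^T x* = b^T y*. Confirmed.

34


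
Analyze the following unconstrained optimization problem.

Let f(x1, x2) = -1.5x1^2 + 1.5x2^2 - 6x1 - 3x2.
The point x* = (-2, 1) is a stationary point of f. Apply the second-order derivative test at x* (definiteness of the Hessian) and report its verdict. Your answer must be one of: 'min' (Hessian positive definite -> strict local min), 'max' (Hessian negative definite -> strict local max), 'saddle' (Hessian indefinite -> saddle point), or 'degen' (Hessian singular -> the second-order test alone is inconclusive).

Compute the Hessian H = grad^2 f:
  H = [[-3, 0], [0, 3]]
Verify stationarity: grad f(x*) = H x* + g = (0, 0).
Eigenvalues of H: -3, 3.
Eigenvalues have mixed signs, so H is indefinite -> x* is a saddle point.

saddle


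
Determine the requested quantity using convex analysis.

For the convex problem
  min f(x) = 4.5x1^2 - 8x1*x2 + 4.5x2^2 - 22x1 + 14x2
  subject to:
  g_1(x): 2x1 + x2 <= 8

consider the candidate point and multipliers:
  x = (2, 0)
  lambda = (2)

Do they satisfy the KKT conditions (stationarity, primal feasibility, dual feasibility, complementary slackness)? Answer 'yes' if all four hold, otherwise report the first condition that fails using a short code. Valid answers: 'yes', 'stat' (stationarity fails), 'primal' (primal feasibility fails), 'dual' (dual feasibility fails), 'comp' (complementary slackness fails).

Gradient of f: grad f(x) = Q x + c = (-4, -2)
Constraint values g_i(x) = a_i^T x - b_i:
  g_1((2, 0)) = -4
Stationarity residual: grad f(x) + sum_i lambda_i a_i = (0, 0)
  -> stationarity OK
Primal feasibility (all g_i <= 0): OK
Dual feasibility (all lambda_i >= 0): OK
Complementary slackness (lambda_i * g_i(x) = 0 for all i): FAILS

Verdict: the first failing condition is complementary_slackness -> comp.

comp


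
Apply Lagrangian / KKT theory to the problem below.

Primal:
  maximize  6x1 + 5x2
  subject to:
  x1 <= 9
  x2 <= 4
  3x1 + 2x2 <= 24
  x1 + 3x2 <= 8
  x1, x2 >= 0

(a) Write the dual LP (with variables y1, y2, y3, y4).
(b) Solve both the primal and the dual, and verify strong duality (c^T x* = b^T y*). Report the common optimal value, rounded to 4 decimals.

The standard primal-dual pair for 'max c^T x s.t. A x <= b, x >= 0' is:
  Dual:  min b^T y  s.t.  A^T y >= c,  y >= 0.

So the dual LP is:
  minimize  9y1 + 4y2 + 24y3 + 8y4
  subject to:
    y1 + 3y3 + y4 >= 6
    y2 + 2y3 + 3y4 >= 5
    y1, y2, y3, y4 >= 0

Solving the primal: x* = (8, 0).
  primal value c^T x* = 48.
Solving the dual: y* = (0, 0, 0, 6).
  dual value b^T y* = 48.
Strong duality: c^T x* = b^T y*. Confirmed.

48


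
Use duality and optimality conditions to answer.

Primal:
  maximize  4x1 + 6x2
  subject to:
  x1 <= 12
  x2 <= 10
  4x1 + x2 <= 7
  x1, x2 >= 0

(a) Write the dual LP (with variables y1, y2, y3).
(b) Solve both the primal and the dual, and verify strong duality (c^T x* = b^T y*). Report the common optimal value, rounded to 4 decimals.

The standard primal-dual pair for 'max c^T x s.t. A x <= b, x >= 0' is:
  Dual:  min b^T y  s.t.  A^T y >= c,  y >= 0.

So the dual LP is:
  minimize  12y1 + 10y2 + 7y3
  subject to:
    y1 + 4y3 >= 4
    y2 + y3 >= 6
    y1, y2, y3 >= 0

Solving the primal: x* = (0, 7).
  primal value c^T x* = 42.
Solving the dual: y* = (0, 0, 6).
  dual value b^T y* = 42.
Strong duality: c^T x* = b^T y*. Confirmed.

42


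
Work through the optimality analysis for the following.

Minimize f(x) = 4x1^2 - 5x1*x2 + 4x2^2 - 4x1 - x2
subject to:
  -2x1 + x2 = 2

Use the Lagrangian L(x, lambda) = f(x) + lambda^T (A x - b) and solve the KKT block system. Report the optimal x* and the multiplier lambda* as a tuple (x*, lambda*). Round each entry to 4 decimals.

Form the Lagrangian:
  L(x, lambda) = (1/2) x^T Q x + c^T x + lambda^T (A x - b)
Stationarity (grad_x L = 0): Q x + c + A^T lambda = 0.
Primal feasibility: A x = b.

This gives the KKT block system:
  [ Q   A^T ] [ x     ]   [-c ]
  [ A    0  ] [ lambda ] = [ b ]

Solving the linear system:
  x*      = (-0.8, 0.4)
  lambda* = (-6.2)
  f(x*)   = 7.6

x* = (-0.8, 0.4), lambda* = (-6.2)


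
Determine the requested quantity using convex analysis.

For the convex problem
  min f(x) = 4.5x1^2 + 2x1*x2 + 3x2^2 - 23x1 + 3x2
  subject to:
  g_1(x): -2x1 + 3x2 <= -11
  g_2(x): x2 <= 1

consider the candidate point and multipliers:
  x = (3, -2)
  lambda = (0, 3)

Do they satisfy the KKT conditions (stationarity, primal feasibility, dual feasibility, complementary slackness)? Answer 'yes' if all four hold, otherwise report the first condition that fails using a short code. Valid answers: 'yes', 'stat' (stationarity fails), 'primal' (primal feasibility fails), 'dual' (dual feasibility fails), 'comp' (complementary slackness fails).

Gradient of f: grad f(x) = Q x + c = (0, -3)
Constraint values g_i(x) = a_i^T x - b_i:
  g_1((3, -2)) = -1
  g_2((3, -2)) = -3
Stationarity residual: grad f(x) + sum_i lambda_i a_i = (0, 0)
  -> stationarity OK
Primal feasibility (all g_i <= 0): OK
Dual feasibility (all lambda_i >= 0): OK
Complementary slackness (lambda_i * g_i(x) = 0 for all i): FAILS

Verdict: the first failing condition is complementary_slackness -> comp.

comp


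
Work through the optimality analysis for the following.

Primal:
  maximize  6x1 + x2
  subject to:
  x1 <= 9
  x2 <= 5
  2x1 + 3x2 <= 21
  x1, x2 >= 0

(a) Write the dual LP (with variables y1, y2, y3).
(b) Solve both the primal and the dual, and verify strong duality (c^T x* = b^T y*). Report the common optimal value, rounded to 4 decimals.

The standard primal-dual pair for 'max c^T x s.t. A x <= b, x >= 0' is:
  Dual:  min b^T y  s.t.  A^T y >= c,  y >= 0.

So the dual LP is:
  minimize  9y1 + 5y2 + 21y3
  subject to:
    y1 + 2y3 >= 6
    y2 + 3y3 >= 1
    y1, y2, y3 >= 0

Solving the primal: x* = (9, 1).
  primal value c^T x* = 55.
Solving the dual: y* = (5.3333, 0, 0.3333).
  dual value b^T y* = 55.
Strong duality: c^T x* = b^T y*. Confirmed.

55


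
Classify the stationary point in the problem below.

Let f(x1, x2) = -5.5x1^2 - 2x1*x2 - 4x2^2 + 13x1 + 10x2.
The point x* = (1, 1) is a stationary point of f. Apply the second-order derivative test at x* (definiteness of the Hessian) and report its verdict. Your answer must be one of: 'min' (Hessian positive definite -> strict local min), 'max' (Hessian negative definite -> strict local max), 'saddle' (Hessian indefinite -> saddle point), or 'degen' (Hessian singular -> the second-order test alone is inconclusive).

Compute the Hessian H = grad^2 f:
  H = [[-11, -2], [-2, -8]]
Verify stationarity: grad f(x*) = H x* + g = (0, 0).
Eigenvalues of H: -12, -7.
Both eigenvalues < 0, so H is negative definite -> x* is a strict local max.

max


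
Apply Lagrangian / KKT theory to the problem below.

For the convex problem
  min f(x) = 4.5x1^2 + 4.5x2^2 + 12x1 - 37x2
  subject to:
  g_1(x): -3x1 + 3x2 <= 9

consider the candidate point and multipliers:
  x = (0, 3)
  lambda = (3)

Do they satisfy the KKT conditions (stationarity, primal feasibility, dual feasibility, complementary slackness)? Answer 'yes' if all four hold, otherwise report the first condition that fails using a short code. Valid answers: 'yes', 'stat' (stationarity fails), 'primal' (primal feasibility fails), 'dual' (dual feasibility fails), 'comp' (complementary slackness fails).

Gradient of f: grad f(x) = Q x + c = (12, -10)
Constraint values g_i(x) = a_i^T x - b_i:
  g_1((0, 3)) = 0
Stationarity residual: grad f(x) + sum_i lambda_i a_i = (3, -1)
  -> stationarity FAILS
Primal feasibility (all g_i <= 0): OK
Dual feasibility (all lambda_i >= 0): OK
Complementary slackness (lambda_i * g_i(x) = 0 for all i): OK

Verdict: the first failing condition is stationarity -> stat.

stat


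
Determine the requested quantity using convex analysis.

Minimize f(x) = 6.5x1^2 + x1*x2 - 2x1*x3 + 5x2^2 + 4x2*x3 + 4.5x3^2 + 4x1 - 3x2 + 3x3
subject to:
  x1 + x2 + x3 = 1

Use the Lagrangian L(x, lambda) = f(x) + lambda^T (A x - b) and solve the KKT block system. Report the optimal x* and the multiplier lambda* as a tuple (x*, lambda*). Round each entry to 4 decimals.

Form the Lagrangian:
  L(x, lambda) = (1/2) x^T Q x + c^T x + lambda^T (A x - b)
Stationarity (grad_x L = 0): Q x + c + A^T lambda = 0.
Primal feasibility: A x = b.

This gives the KKT block system:
  [ Q   A^T ] [ x     ]   [-c ]
  [ A    0  ] [ lambda ] = [ b ]

Solving the linear system:
  x*      = (0.0991, 0.9279, -0.027)
  lambda* = (-6.2703)
  f(x*)   = 1.9009

x* = (0.0991, 0.9279, -0.027), lambda* = (-6.2703)


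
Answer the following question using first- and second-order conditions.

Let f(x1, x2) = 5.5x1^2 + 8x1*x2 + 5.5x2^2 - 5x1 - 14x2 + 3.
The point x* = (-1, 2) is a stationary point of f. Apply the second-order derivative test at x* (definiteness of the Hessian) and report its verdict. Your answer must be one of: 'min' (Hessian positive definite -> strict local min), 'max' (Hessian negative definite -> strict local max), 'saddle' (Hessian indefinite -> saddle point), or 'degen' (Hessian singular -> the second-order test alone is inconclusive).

Compute the Hessian H = grad^2 f:
  H = [[11, 8], [8, 11]]
Verify stationarity: grad f(x*) = H x* + g = (0, 0).
Eigenvalues of H: 3, 19.
Both eigenvalues > 0, so H is positive definite -> x* is a strict local min.

min


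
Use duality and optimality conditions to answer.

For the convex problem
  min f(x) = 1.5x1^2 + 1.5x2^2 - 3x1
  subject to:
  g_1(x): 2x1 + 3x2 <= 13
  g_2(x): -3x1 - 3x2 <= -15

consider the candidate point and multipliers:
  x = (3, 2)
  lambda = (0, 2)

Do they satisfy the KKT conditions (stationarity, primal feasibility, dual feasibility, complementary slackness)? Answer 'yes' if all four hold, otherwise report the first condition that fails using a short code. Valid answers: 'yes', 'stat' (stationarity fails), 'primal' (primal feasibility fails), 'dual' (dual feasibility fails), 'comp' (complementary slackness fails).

Gradient of f: grad f(x) = Q x + c = (6, 6)
Constraint values g_i(x) = a_i^T x - b_i:
  g_1((3, 2)) = -1
  g_2((3, 2)) = 0
Stationarity residual: grad f(x) + sum_i lambda_i a_i = (0, 0)
  -> stationarity OK
Primal feasibility (all g_i <= 0): OK
Dual feasibility (all lambda_i >= 0): OK
Complementary slackness (lambda_i * g_i(x) = 0 for all i): OK

Verdict: yes, KKT holds.

yes
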